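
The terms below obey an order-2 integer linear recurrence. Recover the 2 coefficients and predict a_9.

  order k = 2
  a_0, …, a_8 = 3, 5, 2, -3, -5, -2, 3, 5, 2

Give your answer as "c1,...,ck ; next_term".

  a_2 = 1·5 + -1·3 = 2
  a_3 = 1·2 + -1·5 = -3
  a_4 = 1·-3 + -1·2 = -5
  a_5 = 1·-5 + -1·-3 = -2
  a_6 = 1·-2 + -1·-5 = 3
  a_7 = 1·3 + -1·-2 = 5
  a_8 = 1·5 + -1·3 = 2
  a_9 = 1·2 + -1·5 = -3

1,-1 ; -3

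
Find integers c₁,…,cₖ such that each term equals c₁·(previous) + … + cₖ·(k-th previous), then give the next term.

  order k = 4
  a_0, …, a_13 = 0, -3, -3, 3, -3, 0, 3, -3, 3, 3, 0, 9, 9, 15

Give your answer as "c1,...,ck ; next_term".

  a_4 = 1·3 + 1·-3 + 1·-3 + -1·0 = -3
  a_5 = 1·-3 + 1·3 + 1·-3 + -1·-3 = 0
  a_6 = 1·0 + 1·-3 + 1·3 + -1·-3 = 3
  a_7 = 1·3 + 1·0 + 1·-3 + -1·3 = -3
  a_8 = 1·-3 + 1·3 + 1·0 + -1·-3 = 3
  a_9 = 1·3 + 1·-3 + 1·3 + -1·0 = 3
  a_10 = 1·3 + 1·3 + 1·-3 + -1·3 = 0
  a_11 = 1·0 + 1·3 + 1·3 + -1·-3 = 9
  a_12 = 1·9 + 1·0 + 1·3 + -1·3 = 9
  a_13 = 1·9 + 1·9 + 1·0 + -1·3 = 15
  a_14 = 1·15 + 1·9 + 1·9 + -1·0 = 33

1,1,1,-1 ; 33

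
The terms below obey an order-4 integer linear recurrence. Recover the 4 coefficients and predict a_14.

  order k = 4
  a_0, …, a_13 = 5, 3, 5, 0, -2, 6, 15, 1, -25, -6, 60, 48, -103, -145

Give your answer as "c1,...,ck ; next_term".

  a_4 = 1·0 + -2·5 + 1·3 + 1·5 = -2
  a_5 = 1·-2 + -2·0 + 1·5 + 1·3 = 6
  a_6 = 1·6 + -2·-2 + 1·0 + 1·5 = 15
  a_7 = 1·15 + -2·6 + 1·-2 + 1·0 = 1
  a_8 = 1·1 + -2·15 + 1·6 + 1·-2 = -25
  a_9 = 1·-25 + -2·1 + 1·15 + 1·6 = -6
  a_10 = 1·-6 + -2·-25 + 1·1 + 1·15 = 60
  a_11 = 1·60 + -2·-6 + 1·-25 + 1·1 = 48
  a_12 = 1·48 + -2·60 + 1·-6 + 1·-25 = -103
  a_13 = 1·-103 + -2·48 + 1·60 + 1·-6 = -145
  a_14 = 1·-145 + -2·-103 + 1·48 + 1·60 = 169

1,-2,1,1 ; 169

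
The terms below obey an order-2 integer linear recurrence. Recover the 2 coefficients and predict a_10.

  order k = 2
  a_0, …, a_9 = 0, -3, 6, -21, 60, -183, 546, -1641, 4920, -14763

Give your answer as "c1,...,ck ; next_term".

-2,3 ; 44286

  a_2 = -2·-3 + 3·0 = 6
  a_3 = -2·6 + 3·-3 = -21
  a_4 = -2·-21 + 3·6 = 60
  a_5 = -2·60 + 3·-21 = -183
  a_6 = -2·-183 + 3·60 = 546
  a_7 = -2·546 + 3·-183 = -1641
  a_8 = -2·-1641 + 3·546 = 4920
  a_9 = -2·4920 + 3·-1641 = -14763
  a_10 = -2·-14763 + 3·4920 = 44286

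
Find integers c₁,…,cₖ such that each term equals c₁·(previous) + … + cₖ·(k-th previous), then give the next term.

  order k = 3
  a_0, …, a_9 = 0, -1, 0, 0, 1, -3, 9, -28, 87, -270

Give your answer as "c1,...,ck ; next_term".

-3,0,-1 ; 838

  a_3 = -3·0 + 0·-1 + -1·0 = 0
  a_4 = -3·0 + 0·0 + -1·-1 = 1
  a_5 = -3·1 + 0·0 + -1·0 = -3
  a_6 = -3·-3 + 0·1 + -1·0 = 9
  a_7 = -3·9 + 0·-3 + -1·1 = -28
  a_8 = -3·-28 + 0·9 + -1·-3 = 87
  a_9 = -3·87 + 0·-28 + -1·9 = -270
  a_10 = -3·-270 + 0·87 + -1·-28 = 838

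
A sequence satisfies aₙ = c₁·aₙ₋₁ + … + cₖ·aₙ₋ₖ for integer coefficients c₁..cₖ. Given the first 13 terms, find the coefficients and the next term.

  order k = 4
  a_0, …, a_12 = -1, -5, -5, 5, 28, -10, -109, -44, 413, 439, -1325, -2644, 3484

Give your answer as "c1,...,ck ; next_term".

0,-3,-3,2 ; 12785

  a_4 = 0·5 + -3·-5 + -3·-5 + 2·-1 = 28
  a_5 = 0·28 + -3·5 + -3·-5 + 2·-5 = -10
  a_6 = 0·-10 + -3·28 + -3·5 + 2·-5 = -109
  a_7 = 0·-109 + -3·-10 + -3·28 + 2·5 = -44
  a_8 = 0·-44 + -3·-109 + -3·-10 + 2·28 = 413
  a_9 = 0·413 + -3·-44 + -3·-109 + 2·-10 = 439
  a_10 = 0·439 + -3·413 + -3·-44 + 2·-109 = -1325
  a_11 = 0·-1325 + -3·439 + -3·413 + 2·-44 = -2644
  a_12 = 0·-2644 + -3·-1325 + -3·439 + 2·413 = 3484
  a_13 = 0·3484 + -3·-2644 + -3·-1325 + 2·439 = 12785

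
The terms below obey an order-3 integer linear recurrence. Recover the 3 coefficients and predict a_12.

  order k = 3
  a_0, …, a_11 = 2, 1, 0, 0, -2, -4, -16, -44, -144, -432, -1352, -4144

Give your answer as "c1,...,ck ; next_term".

  a_3 = 2·0 + 4·1 + -2·2 = 0
  a_4 = 2·0 + 4·0 + -2·1 = -2
  a_5 = 2·-2 + 4·0 + -2·0 = -4
  a_6 = 2·-4 + 4·-2 + -2·0 = -16
  a_7 = 2·-16 + 4·-4 + -2·-2 = -44
  a_8 = 2·-44 + 4·-16 + -2·-4 = -144
  a_9 = 2·-144 + 4·-44 + -2·-16 = -432
  a_10 = 2·-432 + 4·-144 + -2·-44 = -1352
  a_11 = 2·-1352 + 4·-432 + -2·-144 = -4144
  a_12 = 2·-4144 + 4·-1352 + -2·-432 = -12832

2,4,-2 ; -12832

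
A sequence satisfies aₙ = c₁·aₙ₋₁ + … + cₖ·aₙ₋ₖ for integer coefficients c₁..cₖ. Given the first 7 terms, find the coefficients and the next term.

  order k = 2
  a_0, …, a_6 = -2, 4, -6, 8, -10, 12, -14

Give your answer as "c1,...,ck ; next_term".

  a_2 = -2·4 + -1·-2 = -6
  a_3 = -2·-6 + -1·4 = 8
  a_4 = -2·8 + -1·-6 = -10
  a_5 = -2·-10 + -1·8 = 12
  a_6 = -2·12 + -1·-10 = -14
  a_7 = -2·-14 + -1·12 = 16

-2,-1 ; 16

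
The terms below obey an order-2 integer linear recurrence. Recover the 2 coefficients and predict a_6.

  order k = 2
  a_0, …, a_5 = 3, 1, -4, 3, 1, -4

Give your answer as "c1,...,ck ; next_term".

-1,-1 ; 3

  a_2 = -1·1 + -1·3 = -4
  a_3 = -1·-4 + -1·1 = 3
  a_4 = -1·3 + -1·-4 = 1
  a_5 = -1·1 + -1·3 = -4
  a_6 = -1·-4 + -1·1 = 3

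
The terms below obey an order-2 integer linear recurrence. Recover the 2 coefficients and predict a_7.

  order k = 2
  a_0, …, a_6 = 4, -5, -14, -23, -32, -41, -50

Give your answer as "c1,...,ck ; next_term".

  a_2 = 2·-5 + -1·4 = -14
  a_3 = 2·-14 + -1·-5 = -23
  a_4 = 2·-23 + -1·-14 = -32
  a_5 = 2·-32 + -1·-23 = -41
  a_6 = 2·-41 + -1·-32 = -50
  a_7 = 2·-50 + -1·-41 = -59

2,-1 ; -59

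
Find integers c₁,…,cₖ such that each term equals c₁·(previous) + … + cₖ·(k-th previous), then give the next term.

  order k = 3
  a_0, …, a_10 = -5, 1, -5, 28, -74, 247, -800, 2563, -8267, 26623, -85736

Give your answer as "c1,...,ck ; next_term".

-2,3,-3 ; 276142

  a_3 = -2·-5 + 3·1 + -3·-5 = 28
  a_4 = -2·28 + 3·-5 + -3·1 = -74
  a_5 = -2·-74 + 3·28 + -3·-5 = 247
  a_6 = -2·247 + 3·-74 + -3·28 = -800
  a_7 = -2·-800 + 3·247 + -3·-74 = 2563
  a_8 = -2·2563 + 3·-800 + -3·247 = -8267
  a_9 = -2·-8267 + 3·2563 + -3·-800 = 26623
  a_10 = -2·26623 + 3·-8267 + -3·2563 = -85736
  a_11 = -2·-85736 + 3·26623 + -3·-8267 = 276142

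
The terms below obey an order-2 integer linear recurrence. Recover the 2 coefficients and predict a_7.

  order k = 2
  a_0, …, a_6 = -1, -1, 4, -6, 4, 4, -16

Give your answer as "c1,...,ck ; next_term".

  a_2 = -2·-1 + -2·-1 = 4
  a_3 = -2·4 + -2·-1 = -6
  a_4 = -2·-6 + -2·4 = 4
  a_5 = -2·4 + -2·-6 = 4
  a_6 = -2·4 + -2·4 = -16
  a_7 = -2·-16 + -2·4 = 24

-2,-2 ; 24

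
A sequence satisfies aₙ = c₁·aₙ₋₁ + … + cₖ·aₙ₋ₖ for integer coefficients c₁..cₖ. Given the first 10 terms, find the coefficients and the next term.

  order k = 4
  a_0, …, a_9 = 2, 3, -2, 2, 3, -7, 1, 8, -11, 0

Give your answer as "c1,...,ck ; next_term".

0,-1,1,-1 ; 18

  a_4 = 0·2 + -1·-2 + 1·3 + -1·2 = 3
  a_5 = 0·3 + -1·2 + 1·-2 + -1·3 = -7
  a_6 = 0·-7 + -1·3 + 1·2 + -1·-2 = 1
  a_7 = 0·1 + -1·-7 + 1·3 + -1·2 = 8
  a_8 = 0·8 + -1·1 + 1·-7 + -1·3 = -11
  a_9 = 0·-11 + -1·8 + 1·1 + -1·-7 = 0
  a_10 = 0·0 + -1·-11 + 1·8 + -1·1 = 18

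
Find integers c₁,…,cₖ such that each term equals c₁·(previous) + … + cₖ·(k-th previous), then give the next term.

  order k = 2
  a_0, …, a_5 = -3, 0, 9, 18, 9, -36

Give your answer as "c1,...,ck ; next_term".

2,-3 ; -99

  a_2 = 2·0 + -3·-3 = 9
  a_3 = 2·9 + -3·0 = 18
  a_4 = 2·18 + -3·9 = 9
  a_5 = 2·9 + -3·18 = -36
  a_6 = 2·-36 + -3·9 = -99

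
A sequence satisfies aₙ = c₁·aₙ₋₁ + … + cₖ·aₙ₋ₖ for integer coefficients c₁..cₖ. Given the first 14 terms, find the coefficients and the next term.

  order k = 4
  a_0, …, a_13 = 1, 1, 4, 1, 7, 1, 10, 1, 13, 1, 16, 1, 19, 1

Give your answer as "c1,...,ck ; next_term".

0,2,0,-1 ; 22

  a_4 = 0·1 + 2·4 + 0·1 + -1·1 = 7
  a_5 = 0·7 + 2·1 + 0·4 + -1·1 = 1
  a_6 = 0·1 + 2·7 + 0·1 + -1·4 = 10
  a_7 = 0·10 + 2·1 + 0·7 + -1·1 = 1
  a_8 = 0·1 + 2·10 + 0·1 + -1·7 = 13
  a_9 = 0·13 + 2·1 + 0·10 + -1·1 = 1
  a_10 = 0·1 + 2·13 + 0·1 + -1·10 = 16
  a_11 = 0·16 + 2·1 + 0·13 + -1·1 = 1
  a_12 = 0·1 + 2·16 + 0·1 + -1·13 = 19
  a_13 = 0·19 + 2·1 + 0·16 + -1·1 = 1
  a_14 = 0·1 + 2·19 + 0·1 + -1·16 = 22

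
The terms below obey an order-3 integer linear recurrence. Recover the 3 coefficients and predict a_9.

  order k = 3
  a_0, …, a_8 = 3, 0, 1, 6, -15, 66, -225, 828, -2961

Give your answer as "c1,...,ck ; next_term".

-3,3,3 ; 10692

  a_3 = -3·1 + 3·0 + 3·3 = 6
  a_4 = -3·6 + 3·1 + 3·0 = -15
  a_5 = -3·-15 + 3·6 + 3·1 = 66
  a_6 = -3·66 + 3·-15 + 3·6 = -225
  a_7 = -3·-225 + 3·66 + 3·-15 = 828
  a_8 = -3·828 + 3·-225 + 3·66 = -2961
  a_9 = -3·-2961 + 3·828 + 3·-225 = 10692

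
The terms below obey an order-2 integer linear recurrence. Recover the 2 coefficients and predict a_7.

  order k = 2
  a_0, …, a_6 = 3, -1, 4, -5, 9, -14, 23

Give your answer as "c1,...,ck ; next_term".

-1,1 ; -37

  a_2 = -1·-1 + 1·3 = 4
  a_3 = -1·4 + 1·-1 = -5
  a_4 = -1·-5 + 1·4 = 9
  a_5 = -1·9 + 1·-5 = -14
  a_6 = -1·-14 + 1·9 = 23
  a_7 = -1·23 + 1·-14 = -37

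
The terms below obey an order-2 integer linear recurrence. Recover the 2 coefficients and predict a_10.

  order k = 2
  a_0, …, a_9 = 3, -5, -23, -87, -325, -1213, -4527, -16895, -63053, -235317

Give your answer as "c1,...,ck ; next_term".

4,-1 ; -878215

  a_2 = 4·-5 + -1·3 = -23
  a_3 = 4·-23 + -1·-5 = -87
  a_4 = 4·-87 + -1·-23 = -325
  a_5 = 4·-325 + -1·-87 = -1213
  a_6 = 4·-1213 + -1·-325 = -4527
  a_7 = 4·-4527 + -1·-1213 = -16895
  a_8 = 4·-16895 + -1·-4527 = -63053
  a_9 = 4·-63053 + -1·-16895 = -235317
  a_10 = 4·-235317 + -1·-63053 = -878215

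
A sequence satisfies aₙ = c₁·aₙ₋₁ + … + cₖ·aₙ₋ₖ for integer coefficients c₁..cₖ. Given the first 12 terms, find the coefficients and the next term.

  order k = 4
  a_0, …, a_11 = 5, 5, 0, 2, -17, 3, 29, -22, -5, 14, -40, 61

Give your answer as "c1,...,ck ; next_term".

  a_4 = -1·2 + -2·0 + -1·5 + -2·5 = -17
  a_5 = -1·-17 + -2·2 + -1·0 + -2·5 = 3
  a_6 = -1·3 + -2·-17 + -1·2 + -2·0 = 29
  a_7 = -1·29 + -2·3 + -1·-17 + -2·2 = -22
  a_8 = -1·-22 + -2·29 + -1·3 + -2·-17 = -5
  a_9 = -1·-5 + -2·-22 + -1·29 + -2·3 = 14
  a_10 = -1·14 + -2·-5 + -1·-22 + -2·29 = -40
  a_11 = -1·-40 + -2·14 + -1·-5 + -2·-22 = 61
  a_12 = -1·61 + -2·-40 + -1·14 + -2·-5 = 15

-1,-2,-1,-2 ; 15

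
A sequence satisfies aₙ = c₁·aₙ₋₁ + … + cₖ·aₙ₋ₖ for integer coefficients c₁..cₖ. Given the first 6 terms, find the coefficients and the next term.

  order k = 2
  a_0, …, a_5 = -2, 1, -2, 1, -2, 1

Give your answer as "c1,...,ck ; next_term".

0,1 ; -2

  a_2 = 0·1 + 1·-2 = -2
  a_3 = 0·-2 + 1·1 = 1
  a_4 = 0·1 + 1·-2 = -2
  a_5 = 0·-2 + 1·1 = 1
  a_6 = 0·1 + 1·-2 = -2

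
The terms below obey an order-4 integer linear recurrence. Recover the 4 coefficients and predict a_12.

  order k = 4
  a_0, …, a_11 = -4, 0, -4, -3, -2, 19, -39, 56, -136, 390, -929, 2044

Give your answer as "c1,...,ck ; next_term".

  a_4 = -2·-3 + -1·-4 + -3·0 + 3·-4 = -2
  a_5 = -2·-2 + -1·-3 + -3·-4 + 3·0 = 19
  a_6 = -2·19 + -1·-2 + -3·-3 + 3·-4 = -39
  a_7 = -2·-39 + -1·19 + -3·-2 + 3·-3 = 56
  a_8 = -2·56 + -1·-39 + -3·19 + 3·-2 = -136
  a_9 = -2·-136 + -1·56 + -3·-39 + 3·19 = 390
  a_10 = -2·390 + -1·-136 + -3·56 + 3·-39 = -929
  a_11 = -2·-929 + -1·390 + -3·-136 + 3·56 = 2044
  a_12 = -2·2044 + -1·-929 + -3·390 + 3·-136 = -4737

-2,-1,-3,3 ; -4737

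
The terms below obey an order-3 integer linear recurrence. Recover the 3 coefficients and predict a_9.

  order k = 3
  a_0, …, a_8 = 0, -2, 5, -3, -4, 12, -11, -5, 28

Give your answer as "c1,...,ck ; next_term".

-1,-1,1 ; -34

  a_3 = -1·5 + -1·-2 + 1·0 = -3
  a_4 = -1·-3 + -1·5 + 1·-2 = -4
  a_5 = -1·-4 + -1·-3 + 1·5 = 12
  a_6 = -1·12 + -1·-4 + 1·-3 = -11
  a_7 = -1·-11 + -1·12 + 1·-4 = -5
  a_8 = -1·-5 + -1·-11 + 1·12 = 28
  a_9 = -1·28 + -1·-5 + 1·-11 = -34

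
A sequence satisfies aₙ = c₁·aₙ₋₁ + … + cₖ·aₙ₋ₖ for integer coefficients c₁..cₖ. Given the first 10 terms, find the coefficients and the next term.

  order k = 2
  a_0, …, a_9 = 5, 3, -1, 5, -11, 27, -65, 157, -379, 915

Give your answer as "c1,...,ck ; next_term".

  a_2 = -2·3 + 1·5 = -1
  a_3 = -2·-1 + 1·3 = 5
  a_4 = -2·5 + 1·-1 = -11
  a_5 = -2·-11 + 1·5 = 27
  a_6 = -2·27 + 1·-11 = -65
  a_7 = -2·-65 + 1·27 = 157
  a_8 = -2·157 + 1·-65 = -379
  a_9 = -2·-379 + 1·157 = 915
  a_10 = -2·915 + 1·-379 = -2209

-2,1 ; -2209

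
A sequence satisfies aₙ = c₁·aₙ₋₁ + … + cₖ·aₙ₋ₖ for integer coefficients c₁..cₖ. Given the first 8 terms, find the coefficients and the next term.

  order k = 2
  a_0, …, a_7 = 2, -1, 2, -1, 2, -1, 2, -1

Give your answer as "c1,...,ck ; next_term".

  a_2 = 0·-1 + 1·2 = 2
  a_3 = 0·2 + 1·-1 = -1
  a_4 = 0·-1 + 1·2 = 2
  a_5 = 0·2 + 1·-1 = -1
  a_6 = 0·-1 + 1·2 = 2
  a_7 = 0·2 + 1·-1 = -1
  a_8 = 0·-1 + 1·2 = 2

0,1 ; 2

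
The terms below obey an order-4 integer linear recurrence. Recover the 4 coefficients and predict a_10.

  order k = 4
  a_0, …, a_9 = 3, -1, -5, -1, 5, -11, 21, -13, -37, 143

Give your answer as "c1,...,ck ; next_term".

-2,-2,1,-2 ; -267

  a_4 = -2·-1 + -2·-5 + 1·-1 + -2·3 = 5
  a_5 = -2·5 + -2·-1 + 1·-5 + -2·-1 = -11
  a_6 = -2·-11 + -2·5 + 1·-1 + -2·-5 = 21
  a_7 = -2·21 + -2·-11 + 1·5 + -2·-1 = -13
  a_8 = -2·-13 + -2·21 + 1·-11 + -2·5 = -37
  a_9 = -2·-37 + -2·-13 + 1·21 + -2·-11 = 143
  a_10 = -2·143 + -2·-37 + 1·-13 + -2·21 = -267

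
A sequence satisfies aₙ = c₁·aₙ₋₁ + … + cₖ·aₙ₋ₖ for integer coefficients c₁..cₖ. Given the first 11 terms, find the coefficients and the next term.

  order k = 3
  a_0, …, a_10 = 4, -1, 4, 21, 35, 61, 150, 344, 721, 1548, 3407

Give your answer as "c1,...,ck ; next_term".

2,-1,3 ; 7429

  a_3 = 2·4 + -1·-1 + 3·4 = 21
  a_4 = 2·21 + -1·4 + 3·-1 = 35
  a_5 = 2·35 + -1·21 + 3·4 = 61
  a_6 = 2·61 + -1·35 + 3·21 = 150
  a_7 = 2·150 + -1·61 + 3·35 = 344
  a_8 = 2·344 + -1·150 + 3·61 = 721
  a_9 = 2·721 + -1·344 + 3·150 = 1548
  a_10 = 2·1548 + -1·721 + 3·344 = 3407
  a_11 = 2·3407 + -1·1548 + 3·721 = 7429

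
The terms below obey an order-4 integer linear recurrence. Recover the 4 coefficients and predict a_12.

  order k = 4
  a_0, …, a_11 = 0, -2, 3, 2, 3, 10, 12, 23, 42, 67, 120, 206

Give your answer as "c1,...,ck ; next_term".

1,1,1,-1 ; 351

  a_4 = 1·2 + 1·3 + 1·-2 + -1·0 = 3
  a_5 = 1·3 + 1·2 + 1·3 + -1·-2 = 10
  a_6 = 1·10 + 1·3 + 1·2 + -1·3 = 12
  a_7 = 1·12 + 1·10 + 1·3 + -1·2 = 23
  a_8 = 1·23 + 1·12 + 1·10 + -1·3 = 42
  a_9 = 1·42 + 1·23 + 1·12 + -1·10 = 67
  a_10 = 1·67 + 1·42 + 1·23 + -1·12 = 120
  a_11 = 1·120 + 1·67 + 1·42 + -1·23 = 206
  a_12 = 1·206 + 1·120 + 1·67 + -1·42 = 351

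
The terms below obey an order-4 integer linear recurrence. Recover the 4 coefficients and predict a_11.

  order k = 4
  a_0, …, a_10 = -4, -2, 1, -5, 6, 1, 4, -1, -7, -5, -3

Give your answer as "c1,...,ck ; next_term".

  a_4 = 0·-5 + 0·1 + -1·-2 + -1·-4 = 6
  a_5 = 0·6 + 0·-5 + -1·1 + -1·-2 = 1
  a_6 = 0·1 + 0·6 + -1·-5 + -1·1 = 4
  a_7 = 0·4 + 0·1 + -1·6 + -1·-5 = -1
  a_8 = 0·-1 + 0·4 + -1·1 + -1·6 = -7
  a_9 = 0·-7 + 0·-1 + -1·4 + -1·1 = -5
  a_10 = 0·-5 + 0·-7 + -1·-1 + -1·4 = -3
  a_11 = 0·-3 + 0·-5 + -1·-7 + -1·-1 = 8

0,0,-1,-1 ; 8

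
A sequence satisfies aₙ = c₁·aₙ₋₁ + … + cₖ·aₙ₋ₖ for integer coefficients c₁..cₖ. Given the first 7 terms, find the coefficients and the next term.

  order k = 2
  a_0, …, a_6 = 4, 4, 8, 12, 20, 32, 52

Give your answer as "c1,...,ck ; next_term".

  a_2 = 1·4 + 1·4 = 8
  a_3 = 1·8 + 1·4 = 12
  a_4 = 1·12 + 1·8 = 20
  a_5 = 1·20 + 1·12 = 32
  a_6 = 1·32 + 1·20 = 52
  a_7 = 1·52 + 1·32 = 84

1,1 ; 84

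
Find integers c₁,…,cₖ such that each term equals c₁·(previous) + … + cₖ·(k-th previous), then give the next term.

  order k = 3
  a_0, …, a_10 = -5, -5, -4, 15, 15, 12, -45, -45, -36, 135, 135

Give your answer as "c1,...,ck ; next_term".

0,0,-3 ; 108

  a_3 = 0·-4 + 0·-5 + -3·-5 = 15
  a_4 = 0·15 + 0·-4 + -3·-5 = 15
  a_5 = 0·15 + 0·15 + -3·-4 = 12
  a_6 = 0·12 + 0·15 + -3·15 = -45
  a_7 = 0·-45 + 0·12 + -3·15 = -45
  a_8 = 0·-45 + 0·-45 + -3·12 = -36
  a_9 = 0·-36 + 0·-45 + -3·-45 = 135
  a_10 = 0·135 + 0·-36 + -3·-45 = 135
  a_11 = 0·135 + 0·135 + -3·-36 = 108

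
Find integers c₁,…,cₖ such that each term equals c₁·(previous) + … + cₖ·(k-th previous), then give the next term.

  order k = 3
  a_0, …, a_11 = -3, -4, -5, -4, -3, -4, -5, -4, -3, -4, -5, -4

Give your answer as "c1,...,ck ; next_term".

1,-1,1 ; -3

  a_3 = 1·-5 + -1·-4 + 1·-3 = -4
  a_4 = 1·-4 + -1·-5 + 1·-4 = -3
  a_5 = 1·-3 + -1·-4 + 1·-5 = -4
  a_6 = 1·-4 + -1·-3 + 1·-4 = -5
  a_7 = 1·-5 + -1·-4 + 1·-3 = -4
  a_8 = 1·-4 + -1·-5 + 1·-4 = -3
  a_9 = 1·-3 + -1·-4 + 1·-5 = -4
  a_10 = 1·-4 + -1·-3 + 1·-4 = -5
  a_11 = 1·-5 + -1·-4 + 1·-3 = -4
  a_12 = 1·-4 + -1·-5 + 1·-4 = -3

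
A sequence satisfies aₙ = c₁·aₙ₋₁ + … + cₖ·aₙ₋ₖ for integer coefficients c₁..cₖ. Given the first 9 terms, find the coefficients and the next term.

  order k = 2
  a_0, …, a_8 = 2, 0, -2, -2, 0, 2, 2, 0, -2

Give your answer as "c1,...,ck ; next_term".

  a_2 = 1·0 + -1·2 = -2
  a_3 = 1·-2 + -1·0 = -2
  a_4 = 1·-2 + -1·-2 = 0
  a_5 = 1·0 + -1·-2 = 2
  a_6 = 1·2 + -1·0 = 2
  a_7 = 1·2 + -1·2 = 0
  a_8 = 1·0 + -1·2 = -2
  a_9 = 1·-2 + -1·0 = -2

1,-1 ; -2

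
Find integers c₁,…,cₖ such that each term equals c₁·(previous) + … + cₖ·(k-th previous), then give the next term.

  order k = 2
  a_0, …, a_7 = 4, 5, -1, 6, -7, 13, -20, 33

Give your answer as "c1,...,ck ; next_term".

  a_2 = -1·5 + 1·4 = -1
  a_3 = -1·-1 + 1·5 = 6
  a_4 = -1·6 + 1·-1 = -7
  a_5 = -1·-7 + 1·6 = 13
  a_6 = -1·13 + 1·-7 = -20
  a_7 = -1·-20 + 1·13 = 33
  a_8 = -1·33 + 1·-20 = -53

-1,1 ; -53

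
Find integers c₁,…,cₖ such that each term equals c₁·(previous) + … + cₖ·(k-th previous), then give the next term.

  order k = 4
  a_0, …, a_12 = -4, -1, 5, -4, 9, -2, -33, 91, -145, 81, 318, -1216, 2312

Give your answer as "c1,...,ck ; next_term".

  a_4 = -2·-4 + -2·5 + 1·-1 + -3·-4 = 9
  a_5 = -2·9 + -2·-4 + 1·5 + -3·-1 = -2
  a_6 = -2·-2 + -2·9 + 1·-4 + -3·5 = -33
  a_7 = -2·-33 + -2·-2 + 1·9 + -3·-4 = 91
  a_8 = -2·91 + -2·-33 + 1·-2 + -3·9 = -145
  a_9 = -2·-145 + -2·91 + 1·-33 + -3·-2 = 81
  a_10 = -2·81 + -2·-145 + 1·91 + -3·-33 = 318
  a_11 = -2·318 + -2·81 + 1·-145 + -3·91 = -1216
  a_12 = -2·-1216 + -2·318 + 1·81 + -3·-145 = 2312
  a_13 = -2·2312 + -2·-1216 + 1·318 + -3·81 = -2117

-2,-2,1,-3 ; -2117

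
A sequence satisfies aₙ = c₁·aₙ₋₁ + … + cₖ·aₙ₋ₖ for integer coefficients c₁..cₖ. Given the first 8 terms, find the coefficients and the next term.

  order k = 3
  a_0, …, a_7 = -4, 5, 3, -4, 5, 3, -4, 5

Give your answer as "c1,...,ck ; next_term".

0,0,1 ; 3

  a_3 = 0·3 + 0·5 + 1·-4 = -4
  a_4 = 0·-4 + 0·3 + 1·5 = 5
  a_5 = 0·5 + 0·-4 + 1·3 = 3
  a_6 = 0·3 + 0·5 + 1·-4 = -4
  a_7 = 0·-4 + 0·3 + 1·5 = 5
  a_8 = 0·5 + 0·-4 + 1·3 = 3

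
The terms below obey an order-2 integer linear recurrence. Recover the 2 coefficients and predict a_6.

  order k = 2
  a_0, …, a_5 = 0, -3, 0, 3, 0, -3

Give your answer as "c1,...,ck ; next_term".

  a_2 = 0·-3 + -1·0 = 0
  a_3 = 0·0 + -1·-3 = 3
  a_4 = 0·3 + -1·0 = 0
  a_5 = 0·0 + -1·3 = -3
  a_6 = 0·-3 + -1·0 = 0

0,-1 ; 0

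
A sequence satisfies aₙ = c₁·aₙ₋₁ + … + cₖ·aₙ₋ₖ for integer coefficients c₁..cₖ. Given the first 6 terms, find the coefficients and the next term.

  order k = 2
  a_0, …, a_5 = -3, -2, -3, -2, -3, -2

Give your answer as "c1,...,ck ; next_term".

  a_2 = 0·-2 + 1·-3 = -3
  a_3 = 0·-3 + 1·-2 = -2
  a_4 = 0·-2 + 1·-3 = -3
  a_5 = 0·-3 + 1·-2 = -2
  a_6 = 0·-2 + 1·-3 = -3

0,1 ; -3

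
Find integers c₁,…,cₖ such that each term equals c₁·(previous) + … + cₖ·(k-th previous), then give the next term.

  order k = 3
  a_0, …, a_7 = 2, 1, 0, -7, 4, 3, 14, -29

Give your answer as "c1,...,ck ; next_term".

  a_3 = -1·0 + -1·1 + -3·2 = -7
  a_4 = -1·-7 + -1·0 + -3·1 = 4
  a_5 = -1·4 + -1·-7 + -3·0 = 3
  a_6 = -1·3 + -1·4 + -3·-7 = 14
  a_7 = -1·14 + -1·3 + -3·4 = -29
  a_8 = -1·-29 + -1·14 + -3·3 = 6

-1,-1,-3 ; 6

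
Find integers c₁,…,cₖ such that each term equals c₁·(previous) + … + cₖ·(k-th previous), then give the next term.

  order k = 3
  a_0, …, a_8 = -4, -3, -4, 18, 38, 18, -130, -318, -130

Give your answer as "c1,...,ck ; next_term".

1,-2,-4 ; 1026

  a_3 = 1·-4 + -2·-3 + -4·-4 = 18
  a_4 = 1·18 + -2·-4 + -4·-3 = 38
  a_5 = 1·38 + -2·18 + -4·-4 = 18
  a_6 = 1·18 + -2·38 + -4·18 = -130
  a_7 = 1·-130 + -2·18 + -4·38 = -318
  a_8 = 1·-318 + -2·-130 + -4·18 = -130
  a_9 = 1·-130 + -2·-318 + -4·-130 = 1026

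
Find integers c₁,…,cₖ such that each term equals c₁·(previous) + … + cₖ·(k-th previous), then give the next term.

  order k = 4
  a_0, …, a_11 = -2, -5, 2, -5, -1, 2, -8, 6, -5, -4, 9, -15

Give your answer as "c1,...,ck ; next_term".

  a_4 = 0·-5 + 1·2 + 1·-5 + -1·-2 = -1
  a_5 = 0·-1 + 1·-5 + 1·2 + -1·-5 = 2
  a_6 = 0·2 + 1·-1 + 1·-5 + -1·2 = -8
  a_7 = 0·-8 + 1·2 + 1·-1 + -1·-5 = 6
  a_8 = 0·6 + 1·-8 + 1·2 + -1·-1 = -5
  a_9 = 0·-5 + 1·6 + 1·-8 + -1·2 = -4
  a_10 = 0·-4 + 1·-5 + 1·6 + -1·-8 = 9
  a_11 = 0·9 + 1·-4 + 1·-5 + -1·6 = -15
  a_12 = 0·-15 + 1·9 + 1·-4 + -1·-5 = 10

0,1,1,-1 ; 10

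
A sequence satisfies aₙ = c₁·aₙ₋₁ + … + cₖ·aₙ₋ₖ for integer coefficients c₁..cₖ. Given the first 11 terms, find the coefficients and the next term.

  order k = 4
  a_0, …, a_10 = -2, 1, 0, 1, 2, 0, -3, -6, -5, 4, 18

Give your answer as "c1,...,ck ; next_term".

1,-1,-1,-1 ; 25

  a_4 = 1·1 + -1·0 + -1·1 + -1·-2 = 2
  a_5 = 1·2 + -1·1 + -1·0 + -1·1 = 0
  a_6 = 1·0 + -1·2 + -1·1 + -1·0 = -3
  a_7 = 1·-3 + -1·0 + -1·2 + -1·1 = -6
  a_8 = 1·-6 + -1·-3 + -1·0 + -1·2 = -5
  a_9 = 1·-5 + -1·-6 + -1·-3 + -1·0 = 4
  a_10 = 1·4 + -1·-5 + -1·-6 + -1·-3 = 18
  a_11 = 1·18 + -1·4 + -1·-5 + -1·-6 = 25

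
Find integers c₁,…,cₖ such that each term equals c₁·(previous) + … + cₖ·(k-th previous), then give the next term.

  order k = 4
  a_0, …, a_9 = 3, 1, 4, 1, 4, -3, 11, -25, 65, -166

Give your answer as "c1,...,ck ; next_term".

-2,2,1,-1 ; 426

  a_4 = -2·1 + 2·4 + 1·1 + -1·3 = 4
  a_5 = -2·4 + 2·1 + 1·4 + -1·1 = -3
  a_6 = -2·-3 + 2·4 + 1·1 + -1·4 = 11
  a_7 = -2·11 + 2·-3 + 1·4 + -1·1 = -25
  a_8 = -2·-25 + 2·11 + 1·-3 + -1·4 = 65
  a_9 = -2·65 + 2·-25 + 1·11 + -1·-3 = -166
  a_10 = -2·-166 + 2·65 + 1·-25 + -1·11 = 426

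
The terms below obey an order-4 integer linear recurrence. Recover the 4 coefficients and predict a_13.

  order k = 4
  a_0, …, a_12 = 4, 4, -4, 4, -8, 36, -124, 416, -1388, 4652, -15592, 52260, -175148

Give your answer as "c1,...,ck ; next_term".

  a_4 = -3·4 + 1·-4 + 0·4 + 2·4 = -8
  a_5 = -3·-8 + 1·4 + 0·-4 + 2·4 = 36
  a_6 = -3·36 + 1·-8 + 0·4 + 2·-4 = -124
  a_7 = -3·-124 + 1·36 + 0·-8 + 2·4 = 416
  a_8 = -3·416 + 1·-124 + 0·36 + 2·-8 = -1388
  a_9 = -3·-1388 + 1·416 + 0·-124 + 2·36 = 4652
  a_10 = -3·4652 + 1·-1388 + 0·416 + 2·-124 = -15592
  a_11 = -3·-15592 + 1·4652 + 0·-1388 + 2·416 = 52260
  a_12 = -3·52260 + 1·-15592 + 0·4652 + 2·-1388 = -175148
  a_13 = -3·-175148 + 1·52260 + 0·-15592 + 2·4652 = 587008

-3,1,0,2 ; 587008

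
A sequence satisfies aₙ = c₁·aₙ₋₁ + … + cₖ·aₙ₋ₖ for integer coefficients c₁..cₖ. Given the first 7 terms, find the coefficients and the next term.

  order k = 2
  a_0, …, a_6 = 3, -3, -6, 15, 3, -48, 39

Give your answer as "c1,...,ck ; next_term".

  a_2 = -1·-3 + -3·3 = -6
  a_3 = -1·-6 + -3·-3 = 15
  a_4 = -1·15 + -3·-6 = 3
  a_5 = -1·3 + -3·15 = -48
  a_6 = -1·-48 + -3·3 = 39
  a_7 = -1·39 + -3·-48 = 105

-1,-3 ; 105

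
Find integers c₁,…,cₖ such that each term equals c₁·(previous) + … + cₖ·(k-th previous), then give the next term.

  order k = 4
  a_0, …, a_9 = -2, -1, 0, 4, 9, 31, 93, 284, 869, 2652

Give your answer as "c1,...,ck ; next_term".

2,3,1,-1 ; 8102

  a_4 = 2·4 + 3·0 + 1·-1 + -1·-2 = 9
  a_5 = 2·9 + 3·4 + 1·0 + -1·-1 = 31
  a_6 = 2·31 + 3·9 + 1·4 + -1·0 = 93
  a_7 = 2·93 + 3·31 + 1·9 + -1·4 = 284
  a_8 = 2·284 + 3·93 + 1·31 + -1·9 = 869
  a_9 = 2·869 + 3·284 + 1·93 + -1·31 = 2652
  a_10 = 2·2652 + 3·869 + 1·284 + -1·93 = 8102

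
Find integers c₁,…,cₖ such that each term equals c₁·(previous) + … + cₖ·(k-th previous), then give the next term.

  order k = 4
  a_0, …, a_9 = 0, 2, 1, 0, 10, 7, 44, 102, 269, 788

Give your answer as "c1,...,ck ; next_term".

1,4,3,-3 ; 2038

  a_4 = 1·0 + 4·1 + 3·2 + -3·0 = 10
  a_5 = 1·10 + 4·0 + 3·1 + -3·2 = 7
  a_6 = 1·7 + 4·10 + 3·0 + -3·1 = 44
  a_7 = 1·44 + 4·7 + 3·10 + -3·0 = 102
  a_8 = 1·102 + 4·44 + 3·7 + -3·10 = 269
  a_9 = 1·269 + 4·102 + 3·44 + -3·7 = 788
  a_10 = 1·788 + 4·269 + 3·102 + -3·44 = 2038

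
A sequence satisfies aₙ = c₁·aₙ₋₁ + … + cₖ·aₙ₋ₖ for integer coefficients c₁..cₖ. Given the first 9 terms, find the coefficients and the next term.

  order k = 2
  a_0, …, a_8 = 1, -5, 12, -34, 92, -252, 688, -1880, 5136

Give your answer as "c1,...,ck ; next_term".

-2,2 ; -14032

  a_2 = -2·-5 + 2·1 = 12
  a_3 = -2·12 + 2·-5 = -34
  a_4 = -2·-34 + 2·12 = 92
  a_5 = -2·92 + 2·-34 = -252
  a_6 = -2·-252 + 2·92 = 688
  a_7 = -2·688 + 2·-252 = -1880
  a_8 = -2·-1880 + 2·688 = 5136
  a_9 = -2·5136 + 2·-1880 = -14032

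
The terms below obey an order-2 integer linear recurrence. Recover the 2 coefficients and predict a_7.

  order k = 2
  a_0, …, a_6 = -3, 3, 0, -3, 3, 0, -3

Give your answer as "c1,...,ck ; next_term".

-1,-1 ; 3

  a_2 = -1·3 + -1·-3 = 0
  a_3 = -1·0 + -1·3 = -3
  a_4 = -1·-3 + -1·0 = 3
  a_5 = -1·3 + -1·-3 = 0
  a_6 = -1·0 + -1·3 = -3
  a_7 = -1·-3 + -1·0 = 3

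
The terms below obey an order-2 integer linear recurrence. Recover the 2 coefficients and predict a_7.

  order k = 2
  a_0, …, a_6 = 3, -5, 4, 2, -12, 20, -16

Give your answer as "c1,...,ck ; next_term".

  a_2 = -2·-5 + -2·3 = 4
  a_3 = -2·4 + -2·-5 = 2
  a_4 = -2·2 + -2·4 = -12
  a_5 = -2·-12 + -2·2 = 20
  a_6 = -2·20 + -2·-12 = -16
  a_7 = -2·-16 + -2·20 = -8

-2,-2 ; -8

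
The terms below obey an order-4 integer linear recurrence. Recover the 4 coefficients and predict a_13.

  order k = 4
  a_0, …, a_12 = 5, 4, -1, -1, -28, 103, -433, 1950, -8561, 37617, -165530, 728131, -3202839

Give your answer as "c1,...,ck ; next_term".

-4,1,-4,-3 ; 14088756

  a_4 = -4·-1 + 1·-1 + -4·4 + -3·5 = -28
  a_5 = -4·-28 + 1·-1 + -4·-1 + -3·4 = 103
  a_6 = -4·103 + 1·-28 + -4·-1 + -3·-1 = -433
  a_7 = -4·-433 + 1·103 + -4·-28 + -3·-1 = 1950
  a_8 = -4·1950 + 1·-433 + -4·103 + -3·-28 = -8561
  a_9 = -4·-8561 + 1·1950 + -4·-433 + -3·103 = 37617
  a_10 = -4·37617 + 1·-8561 + -4·1950 + -3·-433 = -165530
  a_11 = -4·-165530 + 1·37617 + -4·-8561 + -3·1950 = 728131
  a_12 = -4·728131 + 1·-165530 + -4·37617 + -3·-8561 = -3202839
  a_13 = -4·-3202839 + 1·728131 + -4·-165530 + -3·37617 = 14088756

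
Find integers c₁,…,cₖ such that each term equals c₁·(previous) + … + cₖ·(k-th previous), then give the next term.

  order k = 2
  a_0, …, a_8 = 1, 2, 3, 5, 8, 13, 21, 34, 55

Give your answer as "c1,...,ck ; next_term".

  a_2 = 1·2 + 1·1 = 3
  a_3 = 1·3 + 1·2 = 5
  a_4 = 1·5 + 1·3 = 8
  a_5 = 1·8 + 1·5 = 13
  a_6 = 1·13 + 1·8 = 21
  a_7 = 1·21 + 1·13 = 34
  a_8 = 1·34 + 1·21 = 55
  a_9 = 1·55 + 1·34 = 89

1,1 ; 89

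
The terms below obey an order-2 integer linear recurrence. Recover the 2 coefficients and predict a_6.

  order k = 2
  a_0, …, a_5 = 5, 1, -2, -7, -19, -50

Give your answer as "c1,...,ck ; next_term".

  a_2 = 3·1 + -1·5 = -2
  a_3 = 3·-2 + -1·1 = -7
  a_4 = 3·-7 + -1·-2 = -19
  a_5 = 3·-19 + -1·-7 = -50
  a_6 = 3·-50 + -1·-19 = -131

3,-1 ; -131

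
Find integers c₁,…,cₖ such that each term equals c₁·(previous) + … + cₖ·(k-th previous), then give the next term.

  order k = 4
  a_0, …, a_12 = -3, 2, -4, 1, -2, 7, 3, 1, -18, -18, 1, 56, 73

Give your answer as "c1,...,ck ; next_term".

  a_4 = 1·1 + -1·-4 + -2·2 + 1·-3 = -2
  a_5 = 1·-2 + -1·1 + -2·-4 + 1·2 = 7
  a_6 = 1·7 + -1·-2 + -2·1 + 1·-4 = 3
  a_7 = 1·3 + -1·7 + -2·-2 + 1·1 = 1
  a_8 = 1·1 + -1·3 + -2·7 + 1·-2 = -18
  a_9 = 1·-18 + -1·1 + -2·3 + 1·7 = -18
  a_10 = 1·-18 + -1·-18 + -2·1 + 1·3 = 1
  a_11 = 1·1 + -1·-18 + -2·-18 + 1·1 = 56
  a_12 = 1·56 + -1·1 + -2·-18 + 1·-18 = 73
  a_13 = 1·73 + -1·56 + -2·1 + 1·-18 = -3

1,-1,-2,1 ; -3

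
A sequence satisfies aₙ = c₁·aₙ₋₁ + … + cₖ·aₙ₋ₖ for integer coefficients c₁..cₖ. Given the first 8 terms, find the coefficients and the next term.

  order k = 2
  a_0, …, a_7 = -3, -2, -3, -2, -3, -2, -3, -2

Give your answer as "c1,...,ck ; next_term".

  a_2 = 0·-2 + 1·-3 = -3
  a_3 = 0·-3 + 1·-2 = -2
  a_4 = 0·-2 + 1·-3 = -3
  a_5 = 0·-3 + 1·-2 = -2
  a_6 = 0·-2 + 1·-3 = -3
  a_7 = 0·-3 + 1·-2 = -2
  a_8 = 0·-2 + 1·-3 = -3

0,1 ; -3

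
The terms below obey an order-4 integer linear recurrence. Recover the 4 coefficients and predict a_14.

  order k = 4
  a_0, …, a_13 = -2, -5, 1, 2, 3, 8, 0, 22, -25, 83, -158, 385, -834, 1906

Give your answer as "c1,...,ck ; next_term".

-1,3,0,-1 ; -4250

  a_4 = -1·2 + 3·1 + 0·-5 + -1·-2 = 3
  a_5 = -1·3 + 3·2 + 0·1 + -1·-5 = 8
  a_6 = -1·8 + 3·3 + 0·2 + -1·1 = 0
  a_7 = -1·0 + 3·8 + 0·3 + -1·2 = 22
  a_8 = -1·22 + 3·0 + 0·8 + -1·3 = -25
  a_9 = -1·-25 + 3·22 + 0·0 + -1·8 = 83
  a_10 = -1·83 + 3·-25 + 0·22 + -1·0 = -158
  a_11 = -1·-158 + 3·83 + 0·-25 + -1·22 = 385
  a_12 = -1·385 + 3·-158 + 0·83 + -1·-25 = -834
  a_13 = -1·-834 + 3·385 + 0·-158 + -1·83 = 1906
  a_14 = -1·1906 + 3·-834 + 0·385 + -1·-158 = -4250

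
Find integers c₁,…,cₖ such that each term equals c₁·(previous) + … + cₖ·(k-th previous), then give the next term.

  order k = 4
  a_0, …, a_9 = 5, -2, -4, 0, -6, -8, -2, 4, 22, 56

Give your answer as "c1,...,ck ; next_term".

  a_4 = 2·0 + -1·-4 + 0·-2 + -2·5 = -6
  a_5 = 2·-6 + -1·0 + 0·-4 + -2·-2 = -8
  a_6 = 2·-8 + -1·-6 + 0·0 + -2·-4 = -2
  a_7 = 2·-2 + -1·-8 + 0·-6 + -2·0 = 4
  a_8 = 2·4 + -1·-2 + 0·-8 + -2·-6 = 22
  a_9 = 2·22 + -1·4 + 0·-2 + -2·-8 = 56
  a_10 = 2·56 + -1·22 + 0·4 + -2·-2 = 94

2,-1,0,-2 ; 94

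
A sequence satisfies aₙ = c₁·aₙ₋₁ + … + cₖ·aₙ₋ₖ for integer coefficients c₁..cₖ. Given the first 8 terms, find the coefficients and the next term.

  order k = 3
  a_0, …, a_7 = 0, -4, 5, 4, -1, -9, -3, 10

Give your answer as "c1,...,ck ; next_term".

  a_3 = 0·5 + -1·-4 + -1·0 = 4
  a_4 = 0·4 + -1·5 + -1·-4 = -1
  a_5 = 0·-1 + -1·4 + -1·5 = -9
  a_6 = 0·-9 + -1·-1 + -1·4 = -3
  a_7 = 0·-3 + -1·-9 + -1·-1 = 10
  a_8 = 0·10 + -1·-3 + -1·-9 = 12

0,-1,-1 ; 12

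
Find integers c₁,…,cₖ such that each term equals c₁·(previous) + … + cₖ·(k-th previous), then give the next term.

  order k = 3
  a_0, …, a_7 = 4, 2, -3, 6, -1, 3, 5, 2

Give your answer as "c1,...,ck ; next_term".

  a_3 = 0·-3 + 1·2 + 1·4 = 6
  a_4 = 0·6 + 1·-3 + 1·2 = -1
  a_5 = 0·-1 + 1·6 + 1·-3 = 3
  a_6 = 0·3 + 1·-1 + 1·6 = 5
  a_7 = 0·5 + 1·3 + 1·-1 = 2
  a_8 = 0·2 + 1·5 + 1·3 = 8

0,1,1 ; 8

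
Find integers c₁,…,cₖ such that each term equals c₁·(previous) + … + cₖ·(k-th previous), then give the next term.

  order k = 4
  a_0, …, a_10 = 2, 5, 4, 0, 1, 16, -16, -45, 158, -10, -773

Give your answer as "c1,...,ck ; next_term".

  a_4 = -1·0 + -4·4 + 3·5 + 1·2 = 1
  a_5 = -1·1 + -4·0 + 3·4 + 1·5 = 16
  a_6 = -1·16 + -4·1 + 3·0 + 1·4 = -16
  a_7 = -1·-16 + -4·16 + 3·1 + 1·0 = -45
  a_8 = -1·-45 + -4·-16 + 3·16 + 1·1 = 158
  a_9 = -1·158 + -4·-45 + 3·-16 + 1·16 = -10
  a_10 = -1·-10 + -4·158 + 3·-45 + 1·-16 = -773
  a_11 = -1·-773 + -4·-10 + 3·158 + 1·-45 = 1242

-1,-4,3,1 ; 1242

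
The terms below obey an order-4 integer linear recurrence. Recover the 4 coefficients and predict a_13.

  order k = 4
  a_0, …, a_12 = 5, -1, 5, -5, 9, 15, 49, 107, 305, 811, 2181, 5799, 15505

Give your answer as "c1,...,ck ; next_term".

2,1,1,3 ; 41423

  a_4 = 2·-5 + 1·5 + 1·-1 + 3·5 = 9
  a_5 = 2·9 + 1·-5 + 1·5 + 3·-1 = 15
  a_6 = 2·15 + 1·9 + 1·-5 + 3·5 = 49
  a_7 = 2·49 + 1·15 + 1·9 + 3·-5 = 107
  a_8 = 2·107 + 1·49 + 1·15 + 3·9 = 305
  a_9 = 2·305 + 1·107 + 1·49 + 3·15 = 811
  a_10 = 2·811 + 1·305 + 1·107 + 3·49 = 2181
  a_11 = 2·2181 + 1·811 + 1·305 + 3·107 = 5799
  a_12 = 2·5799 + 1·2181 + 1·811 + 3·305 = 15505
  a_13 = 2·15505 + 1·5799 + 1·2181 + 3·811 = 41423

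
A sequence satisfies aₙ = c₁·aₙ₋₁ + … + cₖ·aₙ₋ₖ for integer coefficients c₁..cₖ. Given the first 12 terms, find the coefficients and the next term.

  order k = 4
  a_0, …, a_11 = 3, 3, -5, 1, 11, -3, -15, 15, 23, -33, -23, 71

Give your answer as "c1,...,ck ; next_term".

  a_4 = 0·1 + -1·-5 + 1·3 + 1·3 = 11
  a_5 = 0·11 + -1·1 + 1·-5 + 1·3 = -3
  a_6 = 0·-3 + -1·11 + 1·1 + 1·-5 = -15
  a_7 = 0·-15 + -1·-3 + 1·11 + 1·1 = 15
  a_8 = 0·15 + -1·-15 + 1·-3 + 1·11 = 23
  a_9 = 0·23 + -1·15 + 1·-15 + 1·-3 = -33
  a_10 = 0·-33 + -1·23 + 1·15 + 1·-15 = -23
  a_11 = 0·-23 + -1·-33 + 1·23 + 1·15 = 71
  a_12 = 0·71 + -1·-23 + 1·-33 + 1·23 = 13

0,-1,1,1 ; 13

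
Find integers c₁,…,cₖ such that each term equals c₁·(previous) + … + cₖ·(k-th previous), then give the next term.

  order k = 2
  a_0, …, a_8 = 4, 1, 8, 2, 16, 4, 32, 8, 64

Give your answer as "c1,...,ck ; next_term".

0,2 ; 16

  a_2 = 0·1 + 2·4 = 8
  a_3 = 0·8 + 2·1 = 2
  a_4 = 0·2 + 2·8 = 16
  a_5 = 0·16 + 2·2 = 4
  a_6 = 0·4 + 2·16 = 32
  a_7 = 0·32 + 2·4 = 8
  a_8 = 0·8 + 2·32 = 64
  a_9 = 0·64 + 2·8 = 16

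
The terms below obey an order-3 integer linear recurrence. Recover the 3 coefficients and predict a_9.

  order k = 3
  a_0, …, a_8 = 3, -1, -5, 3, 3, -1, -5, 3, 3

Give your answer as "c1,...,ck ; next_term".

  a_3 = -1·-5 + -1·-1 + -1·3 = 3
  a_4 = -1·3 + -1·-5 + -1·-1 = 3
  a_5 = -1·3 + -1·3 + -1·-5 = -1
  a_6 = -1·-1 + -1·3 + -1·3 = -5
  a_7 = -1·-5 + -1·-1 + -1·3 = 3
  a_8 = -1·3 + -1·-5 + -1·-1 = 3
  a_9 = -1·3 + -1·3 + -1·-5 = -1

-1,-1,-1 ; -1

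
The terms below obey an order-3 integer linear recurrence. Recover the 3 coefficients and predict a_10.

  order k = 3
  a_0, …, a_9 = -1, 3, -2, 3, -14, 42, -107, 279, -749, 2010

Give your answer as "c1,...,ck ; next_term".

-3,-2,-3 ; -5369

  a_3 = -3·-2 + -2·3 + -3·-1 = 3
  a_4 = -3·3 + -2·-2 + -3·3 = -14
  a_5 = -3·-14 + -2·3 + -3·-2 = 42
  a_6 = -3·42 + -2·-14 + -3·3 = -107
  a_7 = -3·-107 + -2·42 + -3·-14 = 279
  a_8 = -3·279 + -2·-107 + -3·42 = -749
  a_9 = -3·-749 + -2·279 + -3·-107 = 2010
  a_10 = -3·2010 + -2·-749 + -3·279 = -5369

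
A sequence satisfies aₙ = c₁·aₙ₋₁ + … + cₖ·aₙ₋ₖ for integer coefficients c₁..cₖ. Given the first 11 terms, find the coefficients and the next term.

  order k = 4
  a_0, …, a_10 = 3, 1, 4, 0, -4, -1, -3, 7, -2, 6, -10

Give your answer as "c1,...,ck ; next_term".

-1,0,-1,-1 ; 5

  a_4 = -1·0 + 0·4 + -1·1 + -1·3 = -4
  a_5 = -1·-4 + 0·0 + -1·4 + -1·1 = -1
  a_6 = -1·-1 + 0·-4 + -1·0 + -1·4 = -3
  a_7 = -1·-3 + 0·-1 + -1·-4 + -1·0 = 7
  a_8 = -1·7 + 0·-3 + -1·-1 + -1·-4 = -2
  a_9 = -1·-2 + 0·7 + -1·-3 + -1·-1 = 6
  a_10 = -1·6 + 0·-2 + -1·7 + -1·-3 = -10
  a_11 = -1·-10 + 0·6 + -1·-2 + -1·7 = 5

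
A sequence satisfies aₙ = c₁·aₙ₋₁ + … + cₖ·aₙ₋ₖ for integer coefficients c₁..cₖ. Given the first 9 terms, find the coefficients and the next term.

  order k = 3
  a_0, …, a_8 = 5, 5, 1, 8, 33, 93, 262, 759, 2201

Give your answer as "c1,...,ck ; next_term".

3,-1,2 ; 6368

  a_3 = 3·1 + -1·5 + 2·5 = 8
  a_4 = 3·8 + -1·1 + 2·5 = 33
  a_5 = 3·33 + -1·8 + 2·1 = 93
  a_6 = 3·93 + -1·33 + 2·8 = 262
  a_7 = 3·262 + -1·93 + 2·33 = 759
  a_8 = 3·759 + -1·262 + 2·93 = 2201
  a_9 = 3·2201 + -1·759 + 2·262 = 6368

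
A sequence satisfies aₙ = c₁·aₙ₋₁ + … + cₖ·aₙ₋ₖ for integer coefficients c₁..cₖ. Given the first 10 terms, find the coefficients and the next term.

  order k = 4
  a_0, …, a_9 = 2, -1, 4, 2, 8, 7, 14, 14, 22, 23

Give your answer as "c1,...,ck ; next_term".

  a_4 = 2·2 + 0·4 + -2·-1 + 1·2 = 8
  a_5 = 2·8 + 0·2 + -2·4 + 1·-1 = 7
  a_6 = 2·7 + 0·8 + -2·2 + 1·4 = 14
  a_7 = 2·14 + 0·7 + -2·8 + 1·2 = 14
  a_8 = 2·14 + 0·14 + -2·7 + 1·8 = 22
  a_9 = 2·22 + 0·14 + -2·14 + 1·7 = 23
  a_10 = 2·23 + 0·22 + -2·14 + 1·14 = 32

2,0,-2,1 ; 32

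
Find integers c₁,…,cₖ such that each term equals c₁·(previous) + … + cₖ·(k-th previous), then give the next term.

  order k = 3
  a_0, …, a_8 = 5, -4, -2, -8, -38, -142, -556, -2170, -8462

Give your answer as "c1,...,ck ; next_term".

  a_3 = 3·-2 + 3·-4 + 2·5 = -8
  a_4 = 3·-8 + 3·-2 + 2·-4 = -38
  a_5 = 3·-38 + 3·-8 + 2·-2 = -142
  a_6 = 3·-142 + 3·-38 + 2·-8 = -556
  a_7 = 3·-556 + 3·-142 + 2·-38 = -2170
  a_8 = 3·-2170 + 3·-556 + 2·-142 = -8462
  a_9 = 3·-8462 + 3·-2170 + 2·-556 = -33008

3,3,2 ; -33008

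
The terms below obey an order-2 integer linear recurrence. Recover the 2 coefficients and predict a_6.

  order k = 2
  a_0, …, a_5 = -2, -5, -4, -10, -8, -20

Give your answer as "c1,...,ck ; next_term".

0,2 ; -16

  a_2 = 0·-5 + 2·-2 = -4
  a_3 = 0·-4 + 2·-5 = -10
  a_4 = 0·-10 + 2·-4 = -8
  a_5 = 0·-8 + 2·-10 = -20
  a_6 = 0·-20 + 2·-8 = -16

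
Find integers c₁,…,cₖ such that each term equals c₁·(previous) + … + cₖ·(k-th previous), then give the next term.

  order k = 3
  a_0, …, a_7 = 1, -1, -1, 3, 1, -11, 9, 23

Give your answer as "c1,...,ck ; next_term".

-2,-4,-3 ; -49

  a_3 = -2·-1 + -4·-1 + -3·1 = 3
  a_4 = -2·3 + -4·-1 + -3·-1 = 1
  a_5 = -2·1 + -4·3 + -3·-1 = -11
  a_6 = -2·-11 + -4·1 + -3·3 = 9
  a_7 = -2·9 + -4·-11 + -3·1 = 23
  a_8 = -2·23 + -4·9 + -3·-11 = -49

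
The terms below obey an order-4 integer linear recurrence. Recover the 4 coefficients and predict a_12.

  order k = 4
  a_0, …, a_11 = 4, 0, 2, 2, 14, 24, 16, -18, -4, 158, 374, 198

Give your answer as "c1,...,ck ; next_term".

  a_4 = 2·2 + -3·2 + 1·0 + 4·4 = 14
  a_5 = 2·14 + -3·2 + 1·2 + 4·0 = 24
  a_6 = 2·24 + -3·14 + 1·2 + 4·2 = 16
  a_7 = 2·16 + -3·24 + 1·14 + 4·2 = -18
  a_8 = 2·-18 + -3·16 + 1·24 + 4·14 = -4
  a_9 = 2·-4 + -3·-18 + 1·16 + 4·24 = 158
  a_10 = 2·158 + -3·-4 + 1·-18 + 4·16 = 374
  a_11 = 2·374 + -3·158 + 1·-4 + 4·-18 = 198
  a_12 = 2·198 + -3·374 + 1·158 + 4·-4 = -584

2,-3,1,4 ; -584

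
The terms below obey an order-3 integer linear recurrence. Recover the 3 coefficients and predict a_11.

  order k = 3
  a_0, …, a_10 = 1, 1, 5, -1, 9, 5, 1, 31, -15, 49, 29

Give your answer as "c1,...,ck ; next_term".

  a_3 = -1·5 + 1·1 + 3·1 = -1
  a_4 = -1·-1 + 1·5 + 3·1 = 9
  a_5 = -1·9 + 1·-1 + 3·5 = 5
  a_6 = -1·5 + 1·9 + 3·-1 = 1
  a_7 = -1·1 + 1·5 + 3·9 = 31
  a_8 = -1·31 + 1·1 + 3·5 = -15
  a_9 = -1·-15 + 1·31 + 3·1 = 49
  a_10 = -1·49 + 1·-15 + 3·31 = 29
  a_11 = -1·29 + 1·49 + 3·-15 = -25

-1,1,3 ; -25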